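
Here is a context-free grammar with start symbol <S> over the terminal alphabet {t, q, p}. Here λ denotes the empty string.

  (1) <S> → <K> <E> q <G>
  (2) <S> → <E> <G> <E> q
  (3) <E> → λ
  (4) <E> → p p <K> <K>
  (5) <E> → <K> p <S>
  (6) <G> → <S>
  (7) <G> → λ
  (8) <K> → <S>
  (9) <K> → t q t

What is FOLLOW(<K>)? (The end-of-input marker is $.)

{p, q, t}

FIRST(<S>) = {p, q, t}  (via <K> <E> q <G>, <E> <G> <E> q)
FIRST(<G>) = {λ, p, q, t}  (via <S>)
FIRST(<K>) = {p, q, t}  (via <S>)
FIRST(<E>) = {λ, p, q, t}  (via <K> p <S>)
FOLLOW(<S>) includes $ since <S> is the start symbol.
FOLLOW(<E>): in <S>→<K> <E> q <G>, <E> is followed by q <G> with FIRST {q}; in <S>→<E> <G> <E> q (occurrence 1), <E> is followed by <G> <E> q with FIRST {p, q, t}; in <S>→<E> <G> <E> q (occurrence 2), <E> is followed by q with FIRST {q}. Thus FOLLOW(<E>) = {p, q, t}.
FOLLOW(<K>): in <S>→<K> <E> q <G>, <K> is followed by <E> q <G> with FIRST {p, q, t}; in <E>→p p <K> <K> (occurrence 1), <K> is followed by <K> with FIRST {p, q, t}; in <E>→p p <K> <K> (occurrence 2), the suffix after <K> is empty, so FOLLOW(<K>) ⊇ FOLLOW(<E>) = {p, q, t}; in <E>→<K> p <S>, <K> is followed by p <S> with FIRST {p}. Thus FOLLOW(<K>) = {p, q, t}.
FOLLOW(<S>): in <E>→<K> p <S>, the suffix after <S> is empty, so FOLLOW(<S>) ⊇ FOLLOW(<E>) = {p, q, t}; in <G>→<S>, the suffix after <S> is empty, so FOLLOW(<S>) ⊇ FOLLOW(<G>) = {$, p, q, t}; in <K>→<S>, the suffix after <S> is empty, so FOLLOW(<S>) ⊇ FOLLOW(<K>) = {p, q, t}. Thus FOLLOW(<S>) = {$, p, q, t}.
FOLLOW(<G>): in <S>→<K> <E> q <G>, the suffix after <G> is empty, so FOLLOW(<G>) ⊇ FOLLOW(<S>) = {$, p, q, t}; in <S>→<E> <G> <E> q, <G> is followed by <E> q with FIRST {p, q, t}. Thus FOLLOW(<G>) = {$, p, q, t}.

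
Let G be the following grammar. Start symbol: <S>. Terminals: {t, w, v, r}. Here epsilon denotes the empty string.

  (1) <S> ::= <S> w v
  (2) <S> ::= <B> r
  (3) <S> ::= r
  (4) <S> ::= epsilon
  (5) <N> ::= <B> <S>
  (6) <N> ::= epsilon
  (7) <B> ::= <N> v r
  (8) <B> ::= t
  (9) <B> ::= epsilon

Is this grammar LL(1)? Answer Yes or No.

FIRST(<S>) = {epsilon, r, t, v, w}
FIRST(<N>) = {epsilon, r, t, v, w}
FIRST(<B>) = {epsilon, r, t, v, w}
FOLLOW(<S>) = {$, v, w}
FOLLOW(<N>) = {v}
FOLLOW(<B>) = {r, t, v, w}
Cell M[<B>, r] receives both <B> ::= <N> v r and <B> ::= epsilon — the grammar is not LL(1).

No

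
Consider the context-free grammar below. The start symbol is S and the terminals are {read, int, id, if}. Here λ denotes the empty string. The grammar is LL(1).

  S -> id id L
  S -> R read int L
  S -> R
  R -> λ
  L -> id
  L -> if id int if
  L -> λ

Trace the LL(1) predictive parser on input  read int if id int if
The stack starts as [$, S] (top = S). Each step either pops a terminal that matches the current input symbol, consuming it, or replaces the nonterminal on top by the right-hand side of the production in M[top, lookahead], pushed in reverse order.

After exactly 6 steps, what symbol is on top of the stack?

     Stack           Input                    Action
  1  $ S             read int if id int if $  expand S -> R read int L
  2  $ L int read R  read int if id int if $  expand R -> λ
  3  $ L int read    read int if id int if $  match read
  4  $ L int         int if id int if $       match int
  5  $ L             if id int if $           expand L -> if id int if
  6  $ if int id if  if id int if $           match if
Stack after step 6: $ if int id (top = id).

id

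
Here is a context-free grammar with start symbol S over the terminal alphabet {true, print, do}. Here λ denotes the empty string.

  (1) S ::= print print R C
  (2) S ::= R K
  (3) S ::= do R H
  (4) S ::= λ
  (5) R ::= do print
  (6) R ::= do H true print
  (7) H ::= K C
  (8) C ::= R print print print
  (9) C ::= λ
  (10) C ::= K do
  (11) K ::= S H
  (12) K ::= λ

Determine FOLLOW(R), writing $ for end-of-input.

{$, do, print, true}

FIRST(R) = {do}
FIRST(S) = {λ, do, print}  (via R K)
FIRST(H) = {λ, do, print}  (via K C)
FIRST(K) = {λ, do, print}  (via S H)
FIRST(C) = {λ, do, print}  (via R print print print, K do)
FOLLOW(S) includes $ since S is the start symbol.
FOLLOW(S): in K::=S H, S is followed by H with FIRST {λ, do, print}; in K::=S H, the suffix after S is nullable, so FOLLOW(S) ⊇ FOLLOW(K) = {$, do, print, true}. Thus FOLLOW(S) = {$, do, print, true}.
FOLLOW(R): in S::=print print R C, R is followed by C with FIRST {λ, do, print}; in S::=print print R C, the suffix after R is nullable, so FOLLOW(R) ⊇ FOLLOW(S) = {$, do, print, true}; in S::=R K, R is followed by K with FIRST {λ, do, print}; in S::=R K, the suffix after R is nullable, so FOLLOW(R) ⊇ FOLLOW(S) = {$, do, print, true}; in S::=do R H, R is followed by H with FIRST {λ, do, print}; in S::=do R H, the suffix after R is nullable, so FOLLOW(R) ⊇ FOLLOW(S) = {$, do, print, true}; in C::=R print print print, R is followed by print print print with FIRST {print}. Thus FOLLOW(R) = {$, do, print, true}.
FOLLOW(H): in S::=do R H, the suffix after H is empty, so FOLLOW(H) ⊇ FOLLOW(S) = {$, do, print, true}; in R::=do H true print, H is followed by true print with FIRST {true}; in K::=S H, the suffix after H is empty, so FOLLOW(H) ⊇ FOLLOW(K) = {$, do, print, true}. Thus FOLLOW(H) = {$, do, print, true}.
FOLLOW(C): in S::=print print R C, the suffix after C is empty, so FOLLOW(C) ⊇ FOLLOW(S) = {$, do, print, true}; in H::=K C, the suffix after C is empty, so FOLLOW(C) ⊇ FOLLOW(H) = {$, do, print, true}. Thus FOLLOW(C) = {$, do, print, true}.
FOLLOW(K): in S::=R K, the suffix after K is empty, so FOLLOW(K) ⊇ FOLLOW(S) = {$, do, print, true}; in H::=K C, K is followed by C with FIRST {λ, do, print}; in H::=K C, the suffix after K is nullable, so FOLLOW(K) ⊇ FOLLOW(H) = {$, do, print, true}; in C::=K do, K is followed by do with FIRST {do}. Thus FOLLOW(K) = {$, do, print, true}.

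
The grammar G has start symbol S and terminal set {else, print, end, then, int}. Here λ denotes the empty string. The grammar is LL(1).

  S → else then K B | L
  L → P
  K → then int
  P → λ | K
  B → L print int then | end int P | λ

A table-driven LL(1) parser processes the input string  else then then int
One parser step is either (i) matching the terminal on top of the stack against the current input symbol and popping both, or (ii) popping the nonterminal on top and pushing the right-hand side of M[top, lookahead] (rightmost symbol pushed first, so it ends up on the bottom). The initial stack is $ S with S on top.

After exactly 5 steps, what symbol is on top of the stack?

int

     Stack            Input                 Action
  1  $ S              else then then int $  expand S → else then K B
  2  $ B K then else  else then then int $  match else
  3  $ B K then       then then int $       match then
  4  $ B K            then int $            expand K → then int
  5  $ B int then     then int $            match then
Stack after step 5: $ B int (top = int).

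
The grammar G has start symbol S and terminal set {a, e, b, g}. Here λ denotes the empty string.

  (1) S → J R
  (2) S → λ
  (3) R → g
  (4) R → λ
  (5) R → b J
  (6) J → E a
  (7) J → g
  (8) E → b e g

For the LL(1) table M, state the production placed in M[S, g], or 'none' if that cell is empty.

S → J R

FIRST(R) = {λ, b, g}
FIRST(E) = {b}
FIRST(J) = {b, g}  (via E a)
FIRST(S) = {λ, b, g}  (via J R)
FOLLOW(S) includes $ since S is the start symbol.
FOLLOW(S): S appears on no right-hand side. Thus FOLLOW(S) = {$}.
For S → J R: FIRST(J R) = {b, g}, so it goes in M[S, t] for t ∈ {b, g}.
For S → λ: FIRST(λ) = {λ}, so it goes in M[S, t] for t ∈ {}; since λ ∈ FIRST, also for every t ∈ FOLLOW(S) = {$}.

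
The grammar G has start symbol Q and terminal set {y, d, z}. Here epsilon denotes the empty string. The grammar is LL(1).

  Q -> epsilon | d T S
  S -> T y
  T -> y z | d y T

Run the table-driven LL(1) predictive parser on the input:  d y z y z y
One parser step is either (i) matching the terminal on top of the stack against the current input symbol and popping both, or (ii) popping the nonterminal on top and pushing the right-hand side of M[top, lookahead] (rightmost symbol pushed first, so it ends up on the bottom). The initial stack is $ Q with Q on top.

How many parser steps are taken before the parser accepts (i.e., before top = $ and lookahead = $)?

10

step 1: stack=$ Q  input=d y z y z y $  — expand Q -> d T S
step 2: stack=$ S T d  input=d y z y z y $  — match d
step 3: stack=$ S T  input=y z y z y $  — expand T -> y z
step 4: stack=$ S z y  input=y z y z y $  — match y
step 5: stack=$ S z  input=z y z y $  — match z
step 6: stack=$ S  input=y z y $  — expand S -> T y
step 7: stack=$ y T  input=y z y $  — expand T -> y z
step 8: stack=$ y z y  input=y z y $  — match y
step 9: stack=$ y z  input=z y $  — match z
step 10: stack=$ y  input=y $  — match y
Accept reached after 10 steps.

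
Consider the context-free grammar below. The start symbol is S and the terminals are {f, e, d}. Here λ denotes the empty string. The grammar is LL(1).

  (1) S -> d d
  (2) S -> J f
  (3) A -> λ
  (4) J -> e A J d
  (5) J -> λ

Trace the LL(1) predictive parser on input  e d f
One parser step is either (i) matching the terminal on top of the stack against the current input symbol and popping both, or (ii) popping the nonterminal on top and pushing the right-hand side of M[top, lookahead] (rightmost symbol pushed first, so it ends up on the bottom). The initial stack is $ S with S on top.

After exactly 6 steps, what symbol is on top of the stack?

     Stack        Input    Action
  1  $ S          e d f $  expand S -> J f
  2  $ f J        e d f $  expand J -> e A J d
  3  $ f d J A e  e d f $  match e
  4  $ f d J A    d f $    expand A -> λ
  5  $ f d J      d f $    expand J -> λ
  6  $ f d        d f $    match d
Stack after step 6: $ f (top = f).

f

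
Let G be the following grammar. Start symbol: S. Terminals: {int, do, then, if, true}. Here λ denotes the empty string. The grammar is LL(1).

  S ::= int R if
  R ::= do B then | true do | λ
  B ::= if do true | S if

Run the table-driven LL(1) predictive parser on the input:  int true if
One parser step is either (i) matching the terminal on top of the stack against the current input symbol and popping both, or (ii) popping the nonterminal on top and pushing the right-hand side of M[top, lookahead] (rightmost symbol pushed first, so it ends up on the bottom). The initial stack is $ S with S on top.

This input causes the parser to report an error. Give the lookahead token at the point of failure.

step 1: stack=$ S  input=int true if $  — expand S ::= int R if
step 2: stack=$ if R int  input=int true if $  — match int
step 3: stack=$ if R  input=true if $  — expand R ::= true do
step 4: stack=$ if do true  input=true if $  — match true
step 5: stack=$ if do  input=if $  — error: top is terminal do but lookahead is if

if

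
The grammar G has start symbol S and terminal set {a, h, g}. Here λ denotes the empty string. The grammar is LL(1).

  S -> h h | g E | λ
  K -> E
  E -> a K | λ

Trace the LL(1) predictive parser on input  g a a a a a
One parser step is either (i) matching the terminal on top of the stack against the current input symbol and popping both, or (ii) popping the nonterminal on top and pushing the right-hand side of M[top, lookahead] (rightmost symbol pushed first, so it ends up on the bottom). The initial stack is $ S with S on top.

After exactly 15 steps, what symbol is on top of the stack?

a

      Stack  Input          Action
   1  $ S    g a a a a a $  expand S -> g E
   2  $ E g  g a a a a a $  match g
   3  $ E    a a a a a $    expand E -> a K
   4  $ K a  a a a a a $    match a
   5  $ K    a a a a $      expand K -> E
   6  $ E    a a a a $      expand E -> a K
   7  $ K a  a a a a $      match a
   8  $ K    a a a $        expand K -> E
   9  $ E    a a a $        expand E -> a K
  10  $ K a  a a a $        match a
  11  $ K    a a $          expand K -> E
  12  $ E    a a $          expand E -> a K
  13  $ K a  a a $          match a
  14  $ K    a $            expand K -> E
  15  $ E    a $            expand E -> a K
Stack after step 15: $ K a (top = a).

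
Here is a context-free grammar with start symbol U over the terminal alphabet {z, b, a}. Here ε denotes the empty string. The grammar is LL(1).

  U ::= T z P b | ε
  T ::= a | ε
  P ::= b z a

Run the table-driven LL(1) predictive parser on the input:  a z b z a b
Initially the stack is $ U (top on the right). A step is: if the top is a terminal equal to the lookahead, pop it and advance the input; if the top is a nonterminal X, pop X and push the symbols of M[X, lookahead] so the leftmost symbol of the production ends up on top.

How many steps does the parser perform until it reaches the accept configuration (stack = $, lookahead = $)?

9

     Stack      Input          Action
  1  $ U        a z b z a b $  expand U ::= T z P b
  2  $ b P z T  a z b z a b $  expand T ::= a
  3  $ b P z a  a z b z a b $  match a
  4  $ b P z    z b z a b $    match z
  5  $ b P      b z a b $      expand P ::= b z a
  6  $ b a z b  b z a b $      match b
  7  $ b a z    z a b $        match z
  8  $ b a      a b $          match a
  9  $ b        b $            match b
Accept reached after 9 steps.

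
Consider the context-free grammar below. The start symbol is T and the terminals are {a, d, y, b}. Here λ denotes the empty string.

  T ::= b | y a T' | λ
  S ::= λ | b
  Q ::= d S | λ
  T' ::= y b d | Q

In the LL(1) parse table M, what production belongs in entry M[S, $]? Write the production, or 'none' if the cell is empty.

S ::= λ

FIRST(T) = {λ, b, y}
FIRST(S) = {λ, b}
FIRST(Q) = {λ, d}
FIRST(T') = {λ, d, y}  (via Q)
FOLLOW(T) includes $ since T is the start symbol.
FOLLOW(Q): in T'::=Q, the suffix after Q is empty, so FOLLOW(Q) ⊇ FOLLOW(T') = {$}. Thus FOLLOW(Q) = {$}.
FOLLOW(S): in Q::=d S, the suffix after S is empty, so FOLLOW(S) ⊇ FOLLOW(Q) = {$}. Thus FOLLOW(S) = {$}.
For S ::= λ: FIRST(λ) = {λ}, so it goes in M[S, t] for t ∈ {}; since λ ∈ FIRST, also for every t ∈ FOLLOW(S) = {$}.
For S ::= b: FIRST(b) = {b}, so it goes in M[S, t] for t ∈ {b}.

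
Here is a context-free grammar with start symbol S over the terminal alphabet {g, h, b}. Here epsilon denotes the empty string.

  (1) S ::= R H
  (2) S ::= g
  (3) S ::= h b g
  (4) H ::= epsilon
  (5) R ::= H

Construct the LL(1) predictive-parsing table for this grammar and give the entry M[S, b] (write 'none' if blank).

FIRST(H): from H::=epsilon we get {epsilon}. So FIRST(H) = {epsilon}.
FIRST(R): from R::=H we get {epsilon}. So FIRST(R) = {epsilon}.
FIRST(S): from S::=R H we get {epsilon}; from S::=g we get {g}; from S::=h b g we get {h}. So FIRST(S) = {epsilon, g, h}.
FOLLOW(S) includes $ since S is the start symbol.
FOLLOW(S): S appears on no right-hand side. Thus FOLLOW(S) = {$}.
For S ::= R H: FIRST(R H) = {epsilon}, so it goes in M[S, t] for t ∈ {}; since epsilon ∈ FIRST, also for every t ∈ FOLLOW(S) = {$}.
For S ::= g: FIRST(g) = {g}, so it goes in M[S, t] for t ∈ {g}.
For S ::= h b g: FIRST(h b g) = {h}, so it goes in M[S, t] for t ∈ {h}.
None of these place a production in M[S, b].

none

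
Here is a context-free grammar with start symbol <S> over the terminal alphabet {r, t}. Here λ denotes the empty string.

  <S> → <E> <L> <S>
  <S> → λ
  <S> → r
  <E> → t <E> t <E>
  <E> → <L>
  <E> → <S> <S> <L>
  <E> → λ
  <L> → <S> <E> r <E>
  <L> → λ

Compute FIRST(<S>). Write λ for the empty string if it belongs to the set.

{λ, r, t}

FIRST(<S>): from <S>→<E> <L> <S> we get {λ, r, t}; from <S>→λ we get {λ}; from <S>→r we get {r}. So FIRST(<S>) = {λ, r, t}.
FIRST(<E>): from <E>→t <E> t <E> we get {t}; from <E>→<L> we get {λ, r, t}; from <E>→<S> <S> <L> we get {λ, r, t}; from <E>→λ we get {λ}. So FIRST(<E>) = {λ, r, t}.
FIRST(<L>): from <L>→<S> <E> r <E> we get {r, t}; from <L>→λ we get {λ}. So FIRST(<L>) = {λ, r, t}.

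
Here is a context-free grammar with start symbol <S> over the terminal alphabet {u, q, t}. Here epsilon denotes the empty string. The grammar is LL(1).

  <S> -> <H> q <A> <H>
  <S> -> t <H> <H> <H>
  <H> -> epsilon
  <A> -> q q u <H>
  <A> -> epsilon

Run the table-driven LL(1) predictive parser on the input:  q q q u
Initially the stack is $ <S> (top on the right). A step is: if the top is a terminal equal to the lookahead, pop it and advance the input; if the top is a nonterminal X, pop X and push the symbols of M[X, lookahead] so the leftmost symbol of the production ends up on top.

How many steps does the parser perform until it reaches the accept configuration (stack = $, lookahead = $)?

9

step 1: stack=$ <S>  input=q q q u $  — expand <S> -> <H> q <A> <H>
step 2: stack=$ <H> <A> q <H>  input=q q q u $  — expand <H> -> epsilon
step 3: stack=$ <H> <A> q  input=q q q u $  — match q
step 4: stack=$ <H> <A>  input=q q u $  — expand <A> -> q q u <H>
step 5: stack=$ <H> <H> u q q  input=q q u $  — match q
step 6: stack=$ <H> <H> u q  input=q u $  — match q
step 7: stack=$ <H> <H> u  input=u $  — match u
step 8: stack=$ <H> <H>  input=$  — expand <H> -> epsilon
step 9: stack=$ <H>  input=$  — expand <H> -> epsilon
Accept reached after 9 steps.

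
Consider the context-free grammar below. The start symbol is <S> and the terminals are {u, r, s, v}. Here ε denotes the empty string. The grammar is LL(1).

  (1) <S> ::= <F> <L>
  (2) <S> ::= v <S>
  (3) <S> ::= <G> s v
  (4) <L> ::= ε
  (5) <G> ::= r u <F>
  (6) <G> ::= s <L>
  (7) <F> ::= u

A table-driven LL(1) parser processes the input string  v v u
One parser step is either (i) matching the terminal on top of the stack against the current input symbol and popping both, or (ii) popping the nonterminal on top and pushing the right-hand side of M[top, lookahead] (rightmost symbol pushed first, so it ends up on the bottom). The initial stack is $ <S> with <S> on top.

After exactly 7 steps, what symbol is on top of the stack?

<L>

step 1: stack=$ <S>  input=v v u $  — expand <S> ::= v <S>
step 2: stack=$ <S> v  input=v v u $  — match v
step 3: stack=$ <S>  input=v u $  — expand <S> ::= v <S>
step 4: stack=$ <S> v  input=v u $  — match v
step 5: stack=$ <S>  input=u $  — expand <S> ::= <F> <L>
step 6: stack=$ <L> <F>  input=u $  — expand <F> ::= u
step 7: stack=$ <L> u  input=u $  — match u
Stack after step 7: $ <L> (top = <L>).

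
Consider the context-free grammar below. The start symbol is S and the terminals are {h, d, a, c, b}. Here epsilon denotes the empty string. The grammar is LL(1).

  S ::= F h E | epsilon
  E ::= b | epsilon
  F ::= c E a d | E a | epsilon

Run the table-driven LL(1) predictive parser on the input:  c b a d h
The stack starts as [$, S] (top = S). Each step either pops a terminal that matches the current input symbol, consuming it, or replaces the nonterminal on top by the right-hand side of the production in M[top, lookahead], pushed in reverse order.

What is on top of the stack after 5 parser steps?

a

step 1: stack=$ S  input=c b a d h $  — expand S ::= F h E
step 2: stack=$ E h F  input=c b a d h $  — expand F ::= c E a d
step 3: stack=$ E h d a E c  input=c b a d h $  — match c
step 4: stack=$ E h d a E  input=b a d h $  — expand E ::= b
step 5: stack=$ E h d a b  input=b a d h $  — match b
Stack after step 5: $ E h d a (top = a).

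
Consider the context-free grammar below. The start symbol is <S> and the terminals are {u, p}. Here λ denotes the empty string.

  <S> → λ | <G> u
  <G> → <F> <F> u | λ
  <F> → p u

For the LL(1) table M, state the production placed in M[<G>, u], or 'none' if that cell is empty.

FIRST(<F>): from <F>→p u we get {p}. So FIRST(<F>) = {p}.
FIRST(<G>): from <G>→<F> <F> u we get {p}; from <G>→λ we get {λ}. So FIRST(<G>) = {λ, p}.
FIRST(<S>): from <S>→λ we get {λ}; from <S>→<G> u we get {p, u}. So FIRST(<S>) = {λ, p, u}.
FOLLOW(<S>) includes $ since <S> is the start symbol.
FOLLOW(<G>): in <S>→<G> u, <G> is followed by u with FIRST {u}. Thus FOLLOW(<G>) = {u}.
For <G> → <F> <F> u: FIRST(<F> <F> u) = {p}, so it goes in M[<G>, t] for t ∈ {p}.
For <G> → λ: FIRST(λ) = {λ}, so it goes in M[<G>, t] for t ∈ {}; since λ ∈ FIRST, also for every t ∈ FOLLOW(<G>) = {u}.

<G> → λ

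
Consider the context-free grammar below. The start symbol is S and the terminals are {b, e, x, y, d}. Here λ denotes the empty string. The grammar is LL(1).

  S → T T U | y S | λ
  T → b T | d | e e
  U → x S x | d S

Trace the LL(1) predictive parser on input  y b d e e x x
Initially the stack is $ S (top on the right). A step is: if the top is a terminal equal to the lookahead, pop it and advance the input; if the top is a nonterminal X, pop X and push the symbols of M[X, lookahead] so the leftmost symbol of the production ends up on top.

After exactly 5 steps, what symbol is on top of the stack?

step 1: stack=$ S  input=y b d e e x x $  — expand S → y S
step 2: stack=$ S y  input=y b d e e x x $  — match y
step 3: stack=$ S  input=b d e e x x $  — expand S → T T U
step 4: stack=$ U T T  input=b d e e x x $  — expand T → b T
step 5: stack=$ U T T b  input=b d e e x x $  — match b
Stack after step 5: $ U T T (top = T).

T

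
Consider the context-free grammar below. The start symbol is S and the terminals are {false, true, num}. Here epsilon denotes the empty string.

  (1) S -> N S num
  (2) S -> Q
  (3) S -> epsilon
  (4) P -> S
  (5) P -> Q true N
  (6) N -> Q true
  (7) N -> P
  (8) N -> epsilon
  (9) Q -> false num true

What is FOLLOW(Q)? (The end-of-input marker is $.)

FIRST(Q): from Q->false num true we get {false}. So FIRST(Q) = {false}.
FIRST(S): from S->N S num we get {false, num}; from S->Q we get {false}; from S->epsilon we get {epsilon}. So FIRST(S) = {epsilon, false, num}.
FIRST(P): from P->S we get {epsilon, false, num}; from P->Q true N we get {false}. So FIRST(P) = {epsilon, false, num}.
FIRST(N): from N->Q true we get {false}; from N->P we get {epsilon, false, num}; from N->epsilon we get {epsilon}. So FIRST(N) = {epsilon, false, num}.
FOLLOW(S) includes $ since S is the start symbol.
FOLLOW(S): in S->N S num, S is followed by num with FIRST {num}; in P->S, the suffix after S is empty, so FOLLOW(S) ⊇ FOLLOW(P) = {false, num}. Thus FOLLOW(S) = {$, false, num}.
FOLLOW(Q): in S->Q, the suffix after Q is empty, so FOLLOW(Q) ⊇ FOLLOW(S) = {$, false, num}; in P->Q true N, Q is followed by true N with FIRST {true}; in N->Q true, Q is followed by true with FIRST {true}. Thus FOLLOW(Q) = {$, false, num, true}.
FOLLOW(P): in N->P, the suffix after P is empty, so FOLLOW(P) ⊇ FOLLOW(N) = {false, num}. Thus FOLLOW(P) = {false, num}.
FOLLOW(N): in S->N S num, N is followed by S num with FIRST {false, num}; in P->Q true N, the suffix after N is empty, so FOLLOW(N) ⊇ FOLLOW(P) = {false, num}. Thus FOLLOW(N) = {false, num}.

{$, false, num, true}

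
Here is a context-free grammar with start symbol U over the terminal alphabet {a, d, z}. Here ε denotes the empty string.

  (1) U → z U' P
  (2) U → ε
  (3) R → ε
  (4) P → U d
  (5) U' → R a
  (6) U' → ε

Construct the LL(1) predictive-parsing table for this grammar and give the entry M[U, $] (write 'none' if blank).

FIRST(U) = {ε, z}
FIRST(R) = {ε}
FIRST(P) = {d, z}  (via U d)
FIRST(U') = {ε, a}  (via R a)
FOLLOW(U) includes $ since U is the start symbol.
FOLLOW(U): in P→U d, U is followed by d with FIRST {d}. Thus FOLLOW(U) = {$, d}.
For U → z U' P: FIRST(z U' P) = {z}, so it goes in M[U, t] for t ∈ {z}.
For U → ε: FIRST(ε) = {ε}, so it goes in M[U, t] for t ∈ {}; since ε ∈ FIRST, also for every t ∈ FOLLOW(U) = {$, d}.

U → ε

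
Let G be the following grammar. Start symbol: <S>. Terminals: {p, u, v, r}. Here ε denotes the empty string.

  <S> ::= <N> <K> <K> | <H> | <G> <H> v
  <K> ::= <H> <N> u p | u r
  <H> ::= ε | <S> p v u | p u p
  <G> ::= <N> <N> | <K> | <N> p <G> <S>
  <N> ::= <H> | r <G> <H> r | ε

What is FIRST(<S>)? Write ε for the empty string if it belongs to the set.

FIRST(<S>): from <S>::=<N> <K> <K> we get {p, r, u, v}; from <S>::=<H> we get {ε, p, r, u, v}; from <S>::=<G> <H> v we get {p, r, u, v}. So FIRST(<S>) = {ε, p, r, u, v}.
FIRST(<H>): from <H>::=ε we get {ε}; from <H>::=<S> p v u we get {p, r, u, v}; from <H>::=p u p we get {p}. So FIRST(<H>) = {ε, p, r, u, v}.
FIRST(<N>): from <N>::=<H> we get {ε, p, r, u, v}; from <N>::=r <G> <H> r we get {r}; from <N>::=ε we get {ε}. So FIRST(<N>) = {ε, p, r, u, v}.
FIRST(<K>): from <K>::=<H> <N> u p we get {p, r, u, v}; from <K>::=u r we get {u}. So FIRST(<K>) = {p, r, u, v}.
FIRST(<G>): from <G>::=<N> <N> we get {ε, p, r, u, v}; from <G>::=<K> we get {p, r, u, v}; from <G>::=<N> p <G> <S> we get {p, r, u, v}. So FIRST(<G>) = {ε, p, r, u, v}.

{ε, p, r, u, v}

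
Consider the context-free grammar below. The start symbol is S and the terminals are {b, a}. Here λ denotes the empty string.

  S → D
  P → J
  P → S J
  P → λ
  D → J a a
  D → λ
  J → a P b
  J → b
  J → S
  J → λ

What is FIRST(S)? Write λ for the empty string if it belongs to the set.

{λ, a, b}

FIRST(S) = {λ, a, b}  (via D)
FIRST(J) = {λ, a, b}  (via S)
FIRST(P) = {λ, a, b}  (via J, S J)
FIRST(D) = {λ, a, b}  (via J a a)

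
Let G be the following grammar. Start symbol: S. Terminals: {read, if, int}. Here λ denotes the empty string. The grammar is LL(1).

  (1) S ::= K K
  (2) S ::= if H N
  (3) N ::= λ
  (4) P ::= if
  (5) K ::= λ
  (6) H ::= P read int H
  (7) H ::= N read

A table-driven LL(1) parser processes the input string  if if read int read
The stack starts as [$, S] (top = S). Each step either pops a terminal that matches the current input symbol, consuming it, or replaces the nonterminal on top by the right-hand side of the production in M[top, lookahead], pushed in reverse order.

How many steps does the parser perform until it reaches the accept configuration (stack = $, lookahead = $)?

11

step 1: stack=$ S  input=if if read int read $  — expand S ::= if H N
step 2: stack=$ N H if  input=if if read int read $  — match if
step 3: stack=$ N H  input=if read int read $  — expand H ::= P read int H
step 4: stack=$ N H int read P  input=if read int read $  — expand P ::= if
step 5: stack=$ N H int read if  input=if read int read $  — match if
step 6: stack=$ N H int read  input=read int read $  — match read
step 7: stack=$ N H int  input=int read $  — match int
step 8: stack=$ N H  input=read $  — expand H ::= N read
step 9: stack=$ N read N  input=read $  — expand N ::= λ
step 10: stack=$ N read  input=read $  — match read
step 11: stack=$ N  input=$  — expand N ::= λ
Accept reached after 11 steps.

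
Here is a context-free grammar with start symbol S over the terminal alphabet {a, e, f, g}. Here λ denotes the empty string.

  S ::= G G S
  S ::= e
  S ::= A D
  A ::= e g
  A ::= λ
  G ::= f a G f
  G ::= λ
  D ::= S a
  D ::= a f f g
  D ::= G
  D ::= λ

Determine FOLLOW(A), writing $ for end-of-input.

{$, a, e, f}

FIRST(A) = {λ, e}
FIRST(G) = {λ, f}
FIRST(S) = {λ, a, e, f}  (via G G S, A D)
FIRST(D) = {λ, a, e, f}  (via S a, G)
FOLLOW(S) includes $ since S is the start symbol.
FOLLOW(S): in S::=G G S, the suffix after S is empty (adds nothing new); in D::=S a, S is followed by a with FIRST {a}. Thus FOLLOW(S) = {$, a}.
FOLLOW(A): in S::=A D, A is followed by D with FIRST {λ, a, e, f}; in S::=A D, the suffix after A is nullable, so FOLLOW(A) ⊇ FOLLOW(S) = {$, a}. Thus FOLLOW(A) = {$, a, e, f}.
FOLLOW(D): in S::=A D, the suffix after D is empty, so FOLLOW(D) ⊇ FOLLOW(S) = {$, a}. Thus FOLLOW(D) = {$, a}.
FOLLOW(G): in S::=G G S (occurrence 1), G is followed by G S with FIRST {λ, a, e, f}; in S::=G G S (occurrence 1), the suffix after G is nullable, so FOLLOW(G) ⊇ FOLLOW(S) = {$, a}; in S::=G G S (occurrence 2), G is followed by S with FIRST {λ, a, e, f}; in S::=G G S (occurrence 2), the suffix after G is nullable, so FOLLOW(G) ⊇ FOLLOW(S) = {$, a}; in G::=f a G f, G is followed by f with FIRST {f}; in D::=G, the suffix after G is empty, so FOLLOW(G) ⊇ FOLLOW(D) = {$, a}. Thus FOLLOW(G) = {$, a, e, f}.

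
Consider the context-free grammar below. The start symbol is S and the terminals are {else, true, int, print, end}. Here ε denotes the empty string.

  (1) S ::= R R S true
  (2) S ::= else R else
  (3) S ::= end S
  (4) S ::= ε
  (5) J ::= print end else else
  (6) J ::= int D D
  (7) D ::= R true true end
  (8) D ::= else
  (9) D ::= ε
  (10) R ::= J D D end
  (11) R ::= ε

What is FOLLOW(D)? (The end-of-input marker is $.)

{else, end, int, print, true}

FIRST(J): from J::=print end else else we get {print}; from J::=int D D we get {int}. So FIRST(J) = {int, print}.
FIRST(R): from R::=J D D end we get {int, print}; from R::=ε we get {ε}. So FIRST(R) = {ε, int, print}.
FIRST(S): from S::=R R S true we get {else, end, int, print, true}; from S::=else R else we get {else}; from S::=end S we get {end}; from S::=ε we get {ε}. So FIRST(S) = {ε, else, end, int, print, true}.
FIRST(D): from D::=R true true end we get {int, print, true}; from D::=else we get {else}; from D::=ε we get {ε}. So FIRST(D) = {ε, else, int, print, true}.
FOLLOW(S) includes $ since S is the start symbol.
FOLLOW(S): in S::=R R S true, S is followed by true with FIRST {true}; in S::=end S, the suffix after S is empty (adds nothing new). Thus FOLLOW(S) = {$, true}.
FOLLOW(J): in R::=J D D end, J is followed by D D end with FIRST {else, end, int, print, true}. Thus FOLLOW(J) = {else, end, int, print, true}.
FOLLOW(D): in J::=int D D (occurrence 1), D is followed by D with FIRST {ε, else, int, print, true}; in J::=int D D (occurrence 1), the suffix after D is nullable, so FOLLOW(D) ⊇ FOLLOW(J) = {else, end, int, print, true}; in J::=int D D (occurrence 2), the suffix after D is empty, so FOLLOW(D) ⊇ FOLLOW(J) = {else, end, int, print, true}; in R::=J D D end (occurrence 1), D is followed by D end with FIRST {else, end, int, print, true}; in R::=J D D end (occurrence 2), D is followed by end with FIRST {end}. Thus FOLLOW(D) = {else, end, int, print, true}.
FOLLOW(R): in S::=R R S true (occurrence 1), R is followed by R S true with FIRST {else, end, int, print, true}; in S::=R R S true (occurrence 2), R is followed by S true with FIRST {else, end, int, print, true}; in S::=else R else, R is followed by else with FIRST {else}; in D::=R true true end, R is followed by true true end with FIRST {true}. Thus FOLLOW(R) = {else, end, int, print, true}.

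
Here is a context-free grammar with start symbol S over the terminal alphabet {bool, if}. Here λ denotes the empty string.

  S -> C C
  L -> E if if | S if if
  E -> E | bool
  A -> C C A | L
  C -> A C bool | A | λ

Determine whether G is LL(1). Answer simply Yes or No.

No

FIRST(S) = {λ, bool, if}
FIRST(L) = {bool, if}
FIRST(E) = {bool}
FIRST(A) = {bool, if}
FIRST(C) = {λ, bool, if}
FOLLOW(S) = {$, if}
FOLLOW(L) = {$, bool, if}
FOLLOW(E) = {if}
FOLLOW(A) = {$, bool, if}
FOLLOW(C) = {$, bool, if}
Cell M[A, bool] receives both A -> C C A and A -> L — the grammar is not LL(1).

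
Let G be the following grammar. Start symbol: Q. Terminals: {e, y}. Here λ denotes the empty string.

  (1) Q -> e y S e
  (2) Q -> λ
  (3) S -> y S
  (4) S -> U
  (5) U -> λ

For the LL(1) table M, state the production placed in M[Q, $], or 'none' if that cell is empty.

FIRST(Q) = {λ, e}
FIRST(U) = {λ}
FIRST(S) = {λ, y}  (via U)
FOLLOW(Q) includes $ since Q is the start symbol.
FOLLOW(Q): Q appears on no right-hand side. Thus FOLLOW(Q) = {$}.
For Q -> e y S e: FIRST(e y S e) = {e}, so it goes in M[Q, t] for t ∈ {e}.
For Q -> λ: FIRST(λ) = {λ}, so it goes in M[Q, t] for t ∈ {}; since λ ∈ FIRST, also for every t ∈ FOLLOW(Q) = {$}.

Q -> λ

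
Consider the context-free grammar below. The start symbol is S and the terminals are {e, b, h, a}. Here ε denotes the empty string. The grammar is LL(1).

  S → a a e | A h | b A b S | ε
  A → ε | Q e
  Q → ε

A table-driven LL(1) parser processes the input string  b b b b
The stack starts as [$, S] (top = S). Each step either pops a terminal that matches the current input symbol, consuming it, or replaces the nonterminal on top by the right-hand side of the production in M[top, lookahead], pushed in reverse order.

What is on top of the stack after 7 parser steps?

b

     Stack      Input      Action
  1  $ S        b b b b $  expand S → b A b S
  2  $ S b A b  b b b b $  match b
  3  $ S b A    b b b $    expand A → ε
  4  $ S b      b b b $    match b
  5  $ S        b b $      expand S → b A b S
  6  $ S b A b  b b $      match b
  7  $ S b A    b $        expand A → ε
Stack after step 7: $ S b (top = b).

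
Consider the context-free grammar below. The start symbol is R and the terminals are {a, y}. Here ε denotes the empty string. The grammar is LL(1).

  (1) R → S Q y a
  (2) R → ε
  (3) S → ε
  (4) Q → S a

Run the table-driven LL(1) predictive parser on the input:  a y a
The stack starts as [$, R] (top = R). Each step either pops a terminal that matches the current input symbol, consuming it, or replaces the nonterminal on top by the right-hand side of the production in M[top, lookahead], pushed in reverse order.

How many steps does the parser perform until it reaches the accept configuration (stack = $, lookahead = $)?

7

     Stack      Input    Action
  1  $ R        a y a $  expand R → S Q y a
  2  $ a y Q S  a y a $  expand S → ε
  3  $ a y Q    a y a $  expand Q → S a
  4  $ a y a S  a y a $  expand S → ε
  5  $ a y a    a y a $  match a
  6  $ a y      y a $    match y
  7  $ a        a $      match a
Accept reached after 7 steps.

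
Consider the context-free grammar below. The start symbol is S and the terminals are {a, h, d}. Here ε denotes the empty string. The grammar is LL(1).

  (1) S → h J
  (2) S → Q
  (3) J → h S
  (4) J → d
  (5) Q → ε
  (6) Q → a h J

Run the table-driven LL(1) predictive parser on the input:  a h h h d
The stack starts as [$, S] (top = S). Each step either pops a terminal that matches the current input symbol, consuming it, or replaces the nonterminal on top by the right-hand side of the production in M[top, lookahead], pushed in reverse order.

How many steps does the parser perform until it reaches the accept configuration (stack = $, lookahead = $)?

      Stack    Input        Action
   1  $ S      a h h h d $  expand S → Q
   2  $ Q      a h h h d $  expand Q → a h J
   3  $ J h a  a h h h d $  match a
   4  $ J h    h h h d $    match h
   5  $ J      h h d $      expand J → h S
   6  $ S h    h h d $      match h
   7  $ S      h d $        expand S → h J
   8  $ J h    h d $        match h
   9  $ J      d $          expand J → d
  10  $ d      d $          match d
Accept reached after 10 steps.

10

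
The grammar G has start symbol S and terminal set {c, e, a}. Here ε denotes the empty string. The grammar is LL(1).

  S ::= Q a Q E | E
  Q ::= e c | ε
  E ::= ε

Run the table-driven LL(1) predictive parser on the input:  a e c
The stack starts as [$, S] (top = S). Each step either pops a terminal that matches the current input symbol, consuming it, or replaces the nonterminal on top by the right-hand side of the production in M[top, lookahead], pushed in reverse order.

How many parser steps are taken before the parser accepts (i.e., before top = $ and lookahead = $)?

7

step 1: stack=$ S  input=a e c $  — expand S ::= Q a Q E
step 2: stack=$ E Q a Q  input=a e c $  — expand Q ::= ε
step 3: stack=$ E Q a  input=a e c $  — match a
step 4: stack=$ E Q  input=e c $  — expand Q ::= e c
step 5: stack=$ E c e  input=e c $  — match e
step 6: stack=$ E c  input=c $  — match c
step 7: stack=$ E  input=$  — expand E ::= ε
Accept reached after 7 steps.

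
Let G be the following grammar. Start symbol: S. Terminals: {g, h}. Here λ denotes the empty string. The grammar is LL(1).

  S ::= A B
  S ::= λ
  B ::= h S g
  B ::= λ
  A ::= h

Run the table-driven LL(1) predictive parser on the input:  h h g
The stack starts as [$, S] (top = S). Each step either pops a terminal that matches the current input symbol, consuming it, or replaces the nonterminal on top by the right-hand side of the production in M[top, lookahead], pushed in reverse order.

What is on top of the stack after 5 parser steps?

     Stack    Input    Action
  1  $ S      h h g $  expand S ::= A B
  2  $ B A    h h g $  expand A ::= h
  3  $ B h    h h g $  match h
  4  $ B      h g $    expand B ::= h S g
  5  $ g S h  h g $    match h
Stack after step 5: $ g S (top = S).

S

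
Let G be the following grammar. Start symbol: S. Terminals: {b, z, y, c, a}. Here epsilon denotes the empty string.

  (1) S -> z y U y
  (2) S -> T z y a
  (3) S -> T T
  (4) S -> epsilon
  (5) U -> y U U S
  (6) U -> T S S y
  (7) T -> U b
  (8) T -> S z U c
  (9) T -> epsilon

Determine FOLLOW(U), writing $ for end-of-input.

FIRST(S) = {epsilon, y, z}  (via T z y a, T T)
FIRST(U) = {y, z}  (via T S S y)
FIRST(T) = {epsilon, y, z}  (via U b, S z U c)
FOLLOW(S) includes $ since S is the start symbol.
FOLLOW(U): in S->z y U y, U is followed by y with FIRST {y}; in U->y U U S (occurrence 1), U is followed by U S with FIRST {y, z}; in U->y U U S (occurrence 2), U is followed by S with FIRST {epsilon, y, z}; in U->y U U S (occurrence 2), the suffix after U is nullable (adds nothing new); in T->U b, U is followed by b with FIRST {b}; in T->S z U c, U is followed by c with FIRST {c}. Thus FOLLOW(U) = {b, c, y, z}.
FOLLOW(S): in U->y U U S, the suffix after S is empty, so FOLLOW(S) ⊇ FOLLOW(U) = {b, c, y, z}; in U->T S S y (occurrence 1), S is followed by S y with FIRST {y, z}; in U->T S S y (occurrence 2), S is followed by y with FIRST {y}; in T->S z U c, S is followed by z U c with FIRST {z}. Thus FOLLOW(S) = {$, b, c, y, z}.
FOLLOW(T): in S->T z y a, T is followed by z y a with FIRST {z}; in S->T T (occurrence 1), T is followed by T with FIRST {epsilon, y, z}; in S->T T (occurrence 1), the suffix after T is nullable, so FOLLOW(T) ⊇ FOLLOW(S) = {$, b, c, y, z}; in S->T T (occurrence 2), the suffix after T is empty, so FOLLOW(T) ⊇ FOLLOW(S) = {$, b, c, y, z}; in U->T S S y, T is followed by S S y with FIRST {y, z}. Thus FOLLOW(T) = {$, b, c, y, z}.

{b, c, y, z}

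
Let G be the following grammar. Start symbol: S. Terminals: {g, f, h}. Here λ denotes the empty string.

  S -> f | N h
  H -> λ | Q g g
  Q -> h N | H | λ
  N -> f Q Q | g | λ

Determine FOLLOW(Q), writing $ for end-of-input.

FIRST(N): from N->f Q Q we get {f}; from N->g we get {g}; from N->λ we get {λ}. So FIRST(N) = {λ, f, g}.
FIRST(S): from S->f we get {f}; from S->N h we get {f, g, h}. So FIRST(S) = {f, g, h}.
FIRST(H): from H->λ we get {λ}; from H->Q g g we get {g, h}. So FIRST(H) = {λ, g, h}.
FIRST(Q): from Q->h N we get {h}; from Q->H we get {λ, g, h}; from Q->λ we get {λ}. So FIRST(Q) = {λ, g, h}.
FOLLOW(S) includes $ since S is the start symbol.
FOLLOW(S): S appears on no right-hand side. Thus FOLLOW(S) = {$}.
FOLLOW(H): in Q->H, the suffix after H is empty, so FOLLOW(H) ⊇ FOLLOW(Q) = {g, h}. Thus FOLLOW(H) = {g, h}.
FOLLOW(Q): in H->Q g g, Q is followed by g g with FIRST {g}; in N->f Q Q (occurrence 1), Q is followed by Q with FIRST {λ, g, h}; in N->f Q Q (occurrence 1), the suffix after Q is nullable, so FOLLOW(Q) ⊇ FOLLOW(N) = {g, h}; in N->f Q Q (occurrence 2), the suffix after Q is empty, so FOLLOW(Q) ⊇ FOLLOW(N) = {g, h}. Thus FOLLOW(Q) = {g, h}.
FOLLOW(N): in S->N h, N is followed by h with FIRST {h}; in Q->h N, the suffix after N is empty, so FOLLOW(N) ⊇ FOLLOW(Q) = {g, h}. Thus FOLLOW(N) = {g, h}.

{g, h}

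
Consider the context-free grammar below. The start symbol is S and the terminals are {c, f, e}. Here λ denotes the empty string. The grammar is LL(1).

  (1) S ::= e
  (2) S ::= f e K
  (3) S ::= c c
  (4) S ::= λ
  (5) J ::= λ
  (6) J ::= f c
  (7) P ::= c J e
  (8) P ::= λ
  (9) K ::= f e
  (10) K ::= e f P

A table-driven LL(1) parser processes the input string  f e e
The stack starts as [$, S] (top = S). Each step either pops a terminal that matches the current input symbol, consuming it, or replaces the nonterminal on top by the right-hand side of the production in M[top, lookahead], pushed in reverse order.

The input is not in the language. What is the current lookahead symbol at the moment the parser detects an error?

$

step 1: stack=$ S  input=f e e $  — expand S ::= f e K
step 2: stack=$ K e f  input=f e e $  — match f
step 3: stack=$ K e  input=e e $  — match e
step 4: stack=$ K  input=e $  — expand K ::= e f P
step 5: stack=$ P f e  input=e $  — match e
step 6: stack=$ P f  input=$  — error: top is terminal f but lookahead is $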